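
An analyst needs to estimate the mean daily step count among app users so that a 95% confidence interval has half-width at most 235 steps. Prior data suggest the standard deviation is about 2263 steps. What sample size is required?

For a mean, the margin of error is E = z·σ/√n, so n = (zσ/E)².
At 95% confidence, z = 1.960.
n = (1.960 × 2263 / 235)² = 356.24
Round up: n = 357.

357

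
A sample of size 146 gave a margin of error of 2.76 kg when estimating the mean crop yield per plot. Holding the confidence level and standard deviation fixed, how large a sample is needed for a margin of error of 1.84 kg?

329

Margin of error scales as 1/√n, so n₂ = n₁·(E₁/E₂)².
n₂ = 146 × (2.76/1.84)² = 146 × 2.25 = 328.50
Round up: n₂ = 329.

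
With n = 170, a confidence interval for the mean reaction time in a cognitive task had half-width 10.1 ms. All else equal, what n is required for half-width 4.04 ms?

1063

Margin of error scales as 1/√n, so n₂ = n₁·(E₁/E₂)².
n₂ = 170 × (10.1/4.04)² = 170 × 6.25 = 1062.50
Round up: n₂ = 1063.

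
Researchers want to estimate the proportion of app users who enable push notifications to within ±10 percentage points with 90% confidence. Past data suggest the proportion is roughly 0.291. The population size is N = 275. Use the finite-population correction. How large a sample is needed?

47

For a proportion with margin E = 0.1 at 90% confidence, z = 1.645.
n = p̂(1−p̂)(z/E)² = 0.291 × 0.709 × (1.645/0.1)² = 55.83 — call this n₀.
Finite-population correction with N = 275: n = n₀ / (1 + (n₀−1)/N) = 55.83 / 1.199 = 46.56
Round up: n = 47.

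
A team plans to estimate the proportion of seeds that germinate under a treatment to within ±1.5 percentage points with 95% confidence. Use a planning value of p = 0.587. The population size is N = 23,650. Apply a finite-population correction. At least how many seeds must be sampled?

3523

For a proportion with margin E = 0.015 at 95% confidence, z = 1.960.
n = p̂(1−p̂)(z/E)² = 0.587 × 0.413 × (1.960/0.015)² = 4139.21 — call this n₀.
Finite-population correction with N = 23,650: n = n₀ / (1 + (n₀−1)/N) = 4139.21 / 1.175 = 3522.73
Round up: n = 3523.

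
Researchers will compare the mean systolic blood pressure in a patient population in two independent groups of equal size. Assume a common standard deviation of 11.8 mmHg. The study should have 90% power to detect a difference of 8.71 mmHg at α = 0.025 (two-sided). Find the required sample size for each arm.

46 per group

For two equal groups, n per group = 2·((z_{α/2} + z_β)·σ/δ)².
z_{α/2} = 2.241; z_β = 1.282 (power 90%).
n = 2 × (3.523 × 11.8 / 8.71)² = 2 × 22.78 = 45.56
Round up: n = 46 per group.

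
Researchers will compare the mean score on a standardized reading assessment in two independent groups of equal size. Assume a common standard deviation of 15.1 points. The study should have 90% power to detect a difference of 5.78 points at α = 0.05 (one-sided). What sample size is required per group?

117 per group

For two equal groups, n per group = 2·((z_α + z_β)·σ/δ)².
z_α = 1.645; z_β = 1.282 (power 90%).
n = 2 × (2.927 × 15.1 / 5.78)² = 2 × 58.47 = 116.94
Round up: n = 117 per group.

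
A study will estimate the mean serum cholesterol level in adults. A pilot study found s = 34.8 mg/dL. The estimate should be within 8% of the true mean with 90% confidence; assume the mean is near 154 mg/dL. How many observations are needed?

For a mean, the margin of error is E = z·σ/√n, so n = (zσ/E)².
At 90% confidence, z = 1.645.
E = 8% of 154 = 12.32 mg/dL.
n = (1.645 × 34.8 / 12.32)² = 21.59
Round up: n = 22.

n = 22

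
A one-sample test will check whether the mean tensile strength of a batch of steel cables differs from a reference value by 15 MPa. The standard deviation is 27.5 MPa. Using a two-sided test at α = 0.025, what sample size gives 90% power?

42

For a one-sample z-test, n = ((z_{α/2} + z_β)·σ/δ)².
z_{α/2} = 2.241 (two-sided α = 0.025); z_β = 1.282 (power 90% → β = 0.1).
n = (3.523 × 27.5 / 15)² = 41.72
Round up: n = 42.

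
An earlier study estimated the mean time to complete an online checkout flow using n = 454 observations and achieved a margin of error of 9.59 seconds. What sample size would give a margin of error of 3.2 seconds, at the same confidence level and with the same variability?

4078

Margin of error scales as 1/√n, so n₂ = n₁·(E₁/E₂)².
n₂ = 454 × (9.59/3.2)² = 454 × 8.981 = 4077.37
Round up: n₂ = 4078.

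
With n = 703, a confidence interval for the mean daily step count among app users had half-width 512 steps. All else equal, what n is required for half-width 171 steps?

6303

Margin of error scales as 1/√n, so n₂ = n₁·(E₁/E₂)².
n₂ = 703 × (512/171)² = 703 × 8.965 = 6302.39
Round up: n₂ = 6303.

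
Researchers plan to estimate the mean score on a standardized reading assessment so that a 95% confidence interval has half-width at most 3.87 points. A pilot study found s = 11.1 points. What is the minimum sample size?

32

For a mean, the margin of error is E = z·σ/√n, so n = (zσ/E)².
At 95% confidence, z = 1.960.
n = (1.960 × 11.1 / 3.87)² = 31.60
Round up: n = 32.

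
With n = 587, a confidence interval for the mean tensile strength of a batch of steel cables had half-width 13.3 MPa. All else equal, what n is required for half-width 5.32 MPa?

3669

Margin of error scales as 1/√n, so n₂ = n₁·(E₁/E₂)².
n₂ = 587 × (13.3/5.32)² = 587 × 6.25 = 3668.75
Round up: n₂ = 3669.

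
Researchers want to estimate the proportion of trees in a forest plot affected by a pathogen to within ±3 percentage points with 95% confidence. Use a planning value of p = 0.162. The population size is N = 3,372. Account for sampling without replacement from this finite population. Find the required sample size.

495

For a proportion with margin E = 0.03 at 95% confidence, z = 1.960.
n = p̂(1−p̂)(z/E)² = 0.162 × 0.838 × (1.960/0.03)² = 579.47 — call this n₀.
Finite-population correction with N = 3,372: n = n₀ / (1 + (n₀−1)/N) = 579.47 / 1.172 = 494.43
Round up: n = 495.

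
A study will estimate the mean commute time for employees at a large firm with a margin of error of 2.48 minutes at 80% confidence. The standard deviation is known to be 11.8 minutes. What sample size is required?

38

For a mean, the margin of error is E = z·σ/√n, so n = (zσ/E)².
At 80% confidence, z = 1.282.
n = (1.282 × 11.8 / 2.48)² = 37.21
Round up: n = 38.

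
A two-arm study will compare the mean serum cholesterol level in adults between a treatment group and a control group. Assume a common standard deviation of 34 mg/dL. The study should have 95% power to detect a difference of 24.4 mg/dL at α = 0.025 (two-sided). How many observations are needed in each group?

59 per group

For two equal groups, n per group = 2·((z_{α/2} + z_β)·σ/δ)².
z_{α/2} = 2.241; z_β = 1.645 (power 95%).
n = 2 × (3.886 × 34 / 24.4)² = 2 × 29.32 = 58.64
Round up: n = 59 per group.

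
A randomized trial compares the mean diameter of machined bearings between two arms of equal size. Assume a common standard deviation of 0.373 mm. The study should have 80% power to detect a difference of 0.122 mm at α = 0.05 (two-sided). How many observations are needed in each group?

147 per group

For two equal groups, n per group = 2·((z_{α/2} + z_β)·σ/δ)².
z_{α/2} = 1.960; z_β = 0.842 (power 80%).
n = 2 × (2.802 × 0.373 / 0.122)² = 2 × 73.39 = 146.78
Round up: n = 147 per group.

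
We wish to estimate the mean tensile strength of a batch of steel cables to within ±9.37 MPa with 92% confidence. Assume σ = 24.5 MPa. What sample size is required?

n = 21

For a mean, the margin of error is E = z·σ/√n, so n = (zσ/E)².
At 92% confidence, z = 1.751.
n = (1.751 × 24.5 / 9.37)² = 20.96
Round up: n = 21.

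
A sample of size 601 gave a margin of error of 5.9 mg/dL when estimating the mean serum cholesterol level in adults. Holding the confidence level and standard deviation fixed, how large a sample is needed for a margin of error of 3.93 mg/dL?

n = 1355

Margin of error scales as 1/√n, so n₂ = n₁·(E₁/E₂)².
n₂ = 601 × (5.9/3.93)² = 601 × 2.254 = 1354.65
Round up: n₂ = 1355.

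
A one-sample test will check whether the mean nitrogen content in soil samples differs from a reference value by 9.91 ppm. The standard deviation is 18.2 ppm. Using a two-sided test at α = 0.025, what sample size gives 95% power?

For a one-sample z-test, n = ((z_{α/2} + z_β)·σ/δ)².
z_{α/2} = 2.241 (two-sided α = 0.025); z_β = 1.645 (power 95% → β = 0.05).
n = (3.886 × 18.2 / 9.91)² = 50.93
Round up: n = 51.

51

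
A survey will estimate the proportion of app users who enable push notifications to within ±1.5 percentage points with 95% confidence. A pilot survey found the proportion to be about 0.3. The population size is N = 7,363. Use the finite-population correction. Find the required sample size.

2412

For a proportion with margin E = 0.015 at 95% confidence, z = 1.960.
n = p̂(1−p̂)(z/E)² = 0.3 × 0.7 × (1.960/0.015)² = 3585.49 — call this n₀.
Finite-population correction with N = 7,363: n = n₀ / (1 + (n₀−1)/N) = 3585.49 / 1.487 = 2411.22
Round up: n = 2412.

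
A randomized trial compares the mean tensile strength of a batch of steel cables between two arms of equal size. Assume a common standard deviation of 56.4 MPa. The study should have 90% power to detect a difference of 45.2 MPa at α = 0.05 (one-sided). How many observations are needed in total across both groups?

54 total

For two equal groups, n per group = 2·((z_α + z_β)·σ/δ)².
z_α = 1.645; z_β = 1.282 (power 90%).
n = 2 × (2.927 × 56.4 / 45.2)² = 2 × 13.34 = 26.68
Round up: n = 27 per group.
Total across both groups: 2 × 27 = 54.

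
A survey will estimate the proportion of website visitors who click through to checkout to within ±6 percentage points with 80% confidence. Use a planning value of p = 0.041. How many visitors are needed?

For a proportion with margin E = 0.06 at 80% confidence, z = 1.282.
n = p̂(1−p̂)(z/E)² = 0.041 × 0.959 × (1.282/0.06)² = 17.95
Round up: n = 18.

18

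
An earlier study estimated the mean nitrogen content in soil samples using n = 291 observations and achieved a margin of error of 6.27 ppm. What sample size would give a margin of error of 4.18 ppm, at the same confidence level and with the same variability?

n = 655

Margin of error scales as 1/√n, so n₂ = n₁·(E₁/E₂)².
n₂ = 291 × (6.27/4.18)² = 291 × 2.25 = 654.75
Round up: n₂ = 655.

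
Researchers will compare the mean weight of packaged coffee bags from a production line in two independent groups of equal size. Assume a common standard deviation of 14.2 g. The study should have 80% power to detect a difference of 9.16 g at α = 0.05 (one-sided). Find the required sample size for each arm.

30 per group

For two equal groups, n per group = 2·((z_α + z_β)·σ/δ)².
z_α = 1.645; z_β = 0.842 (power 80%).
n = 2 × (2.487 × 14.2 / 9.16)² = 2 × 14.86 = 29.72
Round up: n = 30 per group.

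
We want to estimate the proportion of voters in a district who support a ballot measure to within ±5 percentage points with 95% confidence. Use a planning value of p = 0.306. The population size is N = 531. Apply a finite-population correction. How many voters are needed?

n = 203

For a proportion with margin E = 0.05 at 95% confidence, z = 1.960.
n = p̂(1−p̂)(z/E)² = 0.306 × 0.694 × (1.960/0.05)² = 326.33 — call this n₀.
Finite-population correction with N = 531: n = n₀ / (1 + (n₀−1)/N) = 326.33 / 1.613 = 202.31
Round up: n = 203.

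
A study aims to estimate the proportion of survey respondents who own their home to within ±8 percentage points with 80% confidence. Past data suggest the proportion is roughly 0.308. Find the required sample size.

55

For a proportion with margin E = 0.08 at 80% confidence, z = 1.282.
n = p̂(1−p̂)(z/E)² = 0.308 × 0.692 × (1.282/0.08)² = 54.73
Round up: n = 55.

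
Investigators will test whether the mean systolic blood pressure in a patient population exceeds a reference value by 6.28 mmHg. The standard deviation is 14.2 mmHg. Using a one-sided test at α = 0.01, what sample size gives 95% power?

For a one-sample z-test, n = ((z_α + z_β)·σ/δ)².
z_α = 2.326 (one-sided α = 0.01); z_β = 1.645 (power 95% → β = 0.05).
n = (3.971 × 14.2 / 6.28)² = 80.62
Round up: n = 81.

81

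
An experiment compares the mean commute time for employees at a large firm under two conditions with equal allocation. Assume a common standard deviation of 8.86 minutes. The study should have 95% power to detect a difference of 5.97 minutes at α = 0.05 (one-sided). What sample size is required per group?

48 per group

For two equal groups, n per group = 2·((z_α + z_β)·σ/δ)².
z_α = 1.645; z_β = 1.645 (power 95%).
n = 2 × (3.290 × 8.86 / 5.97)² = 2 × 23.84 = 47.68
Round up: n = 48 per group.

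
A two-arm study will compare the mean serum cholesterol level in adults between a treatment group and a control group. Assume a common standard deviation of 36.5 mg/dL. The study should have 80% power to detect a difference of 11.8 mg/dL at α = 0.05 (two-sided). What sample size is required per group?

For two equal groups, n per group = 2·((z_{α/2} + z_β)·σ/δ)².
z_{α/2} = 1.960; z_β = 0.842 (power 80%).
n = 2 × (2.802 × 36.5 / 11.8)² = 2 × 75.12 = 150.24
Round up: n = 151 per group.

151 per group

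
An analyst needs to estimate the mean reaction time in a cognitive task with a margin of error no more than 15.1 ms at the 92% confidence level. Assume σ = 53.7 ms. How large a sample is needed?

n = 39

For a mean, the margin of error is E = z·σ/√n, so n = (zσ/E)².
At 92% confidence, z = 1.751.
n = (1.751 × 53.7 / 15.1)² = 38.78
Round up: n = 39.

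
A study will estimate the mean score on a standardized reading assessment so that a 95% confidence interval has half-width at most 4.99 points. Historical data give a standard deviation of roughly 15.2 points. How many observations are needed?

n = 36

For a mean, the margin of error is E = z·σ/√n, so n = (zσ/E)².
At 95% confidence, z = 1.960.
n = (1.960 × 15.2 / 4.99)² = 35.64
Round up: n = 36.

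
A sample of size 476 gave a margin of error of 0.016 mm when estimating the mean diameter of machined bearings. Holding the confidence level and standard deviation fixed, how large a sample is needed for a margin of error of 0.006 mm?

Margin of error scales as 1/√n, so n₂ = n₁·(E₁/E₂)².
n₂ = 476 × (0.016/0.006)² = 476 × 7.111 = 3384.84
Round up: n₂ = 3385.

n = 3385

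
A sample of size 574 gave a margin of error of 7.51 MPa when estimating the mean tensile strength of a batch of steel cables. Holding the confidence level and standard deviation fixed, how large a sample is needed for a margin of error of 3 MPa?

Margin of error scales as 1/√n, so n₂ = n₁·(E₁/E₂)².
n₂ = 574 × (7.51/3)² = 574 × 6.267 = 3597.26
Round up: n₂ = 3598.

3598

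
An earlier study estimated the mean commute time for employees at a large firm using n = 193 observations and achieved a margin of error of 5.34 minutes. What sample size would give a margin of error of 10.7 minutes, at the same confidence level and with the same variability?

49

Margin of error scales as 1/√n, so n₂ = n₁·(E₁/E₂)².
n₂ = 193 × (5.34/10.7)² = 193 × 0.2491 = 48.08
Round up: n₂ = 49.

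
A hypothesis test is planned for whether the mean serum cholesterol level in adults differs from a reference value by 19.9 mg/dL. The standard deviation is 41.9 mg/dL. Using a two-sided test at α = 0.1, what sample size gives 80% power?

28

For a one-sample z-test, n = ((z_{α/2} + z_β)·σ/δ)².
z_{α/2} = 1.645 (two-sided α = 0.1); z_β = 0.842 (power 80% → β = 0.2).
n = (2.487 × 41.9 / 19.9)² = 27.42
Round up: n = 28.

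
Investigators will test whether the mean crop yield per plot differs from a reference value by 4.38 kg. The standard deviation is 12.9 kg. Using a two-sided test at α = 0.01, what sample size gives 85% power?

For a one-sample z-test, n = ((z_{α/2} + z_β)·σ/δ)².
z_{α/2} = 2.576 (two-sided α = 0.01); z_β = 1.036 (power 85% → β = 0.15).
n = (3.612 × 12.9 / 4.38)² = 113.17
Round up: n = 114.

114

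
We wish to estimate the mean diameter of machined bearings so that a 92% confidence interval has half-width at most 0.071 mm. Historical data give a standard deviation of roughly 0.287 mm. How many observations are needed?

n = 51

For a mean, the margin of error is E = z·σ/√n, so n = (zσ/E)².
At 92% confidence, z = 1.751.
n = (1.751 × 0.287 / 0.071)² = 50.10
Round up: n = 51.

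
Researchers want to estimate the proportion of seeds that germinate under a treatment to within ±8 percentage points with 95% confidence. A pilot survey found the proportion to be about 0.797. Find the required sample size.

98

For a proportion with margin E = 0.08 at 95% confidence, z = 1.960.
n = p̂(1−p̂)(z/E)² = 0.797 × 0.203 × (1.960/0.08)² = 97.12
Round up: n = 98.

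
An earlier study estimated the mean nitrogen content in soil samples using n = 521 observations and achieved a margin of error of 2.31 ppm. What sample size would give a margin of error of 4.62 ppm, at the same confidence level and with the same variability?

131

Margin of error scales as 1/√n, so n₂ = n₁·(E₁/E₂)².
n₂ = 521 × (2.31/4.62)² = 521 × 0.25 = 130.25
Round up: n₂ = 131.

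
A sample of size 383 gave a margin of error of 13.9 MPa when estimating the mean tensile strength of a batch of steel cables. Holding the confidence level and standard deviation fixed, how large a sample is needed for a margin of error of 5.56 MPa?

2394

Margin of error scales as 1/√n, so n₂ = n₁·(E₁/E₂)².
n₂ = 383 × (13.9/5.56)² = 383 × 6.25 = 2393.75
Round up: n₂ = 2394.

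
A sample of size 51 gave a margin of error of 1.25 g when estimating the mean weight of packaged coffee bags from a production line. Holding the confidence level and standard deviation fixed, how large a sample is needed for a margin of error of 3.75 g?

Margin of error scales as 1/√n, so n₂ = n₁·(E₁/E₂)².
n₂ = 51 × (1.25/3.75)² = 51 × 0.1111 = 5.67
Round up: n₂ = 6.

6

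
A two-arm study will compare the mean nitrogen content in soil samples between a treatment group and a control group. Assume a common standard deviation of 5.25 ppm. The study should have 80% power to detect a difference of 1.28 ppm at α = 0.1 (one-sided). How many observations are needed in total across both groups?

304 total

For two equal groups, n per group = 2·((z_α + z_β)·σ/δ)².
z_α = 1.282; z_β = 0.842 (power 80%).
n = 2 × (2.124 × 5.25 / 1.28)² = 2 × 75.89 = 151.78
Round up: n = 152 per group.
Total across both groups: 2 × 152 = 304.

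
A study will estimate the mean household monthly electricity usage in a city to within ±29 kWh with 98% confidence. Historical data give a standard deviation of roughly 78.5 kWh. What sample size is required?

40

For a mean, the margin of error is E = z·σ/√n, so n = (zσ/E)².
At 98% confidence, z = 2.326.
n = (2.326 × 78.5 / 29)² = 39.64
Round up: n = 40.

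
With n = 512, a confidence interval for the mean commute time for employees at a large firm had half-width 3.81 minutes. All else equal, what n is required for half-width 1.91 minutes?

Margin of error scales as 1/√n, so n₂ = n₁·(E₁/E₂)².
n₂ = 512 × (3.81/1.91)² = 512 × 3.979 = 2037.25
Round up: n₂ = 2038.

2038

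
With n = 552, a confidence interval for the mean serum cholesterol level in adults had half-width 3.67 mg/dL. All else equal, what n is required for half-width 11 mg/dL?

62

Margin of error scales as 1/√n, so n₂ = n₁·(E₁/E₂)².
n₂ = 552 × (3.67/11)² = 552 × 0.1113 = 61.44
Round up: n₂ = 62.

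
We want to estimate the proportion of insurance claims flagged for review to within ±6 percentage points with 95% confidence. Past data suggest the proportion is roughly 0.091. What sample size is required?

For a proportion with margin E = 0.06 at 95% confidence, z = 1.960.
n = p̂(1−p̂)(z/E)² = 0.091 × 0.909 × (1.960/0.06)² = 88.27
Round up: n = 89.

89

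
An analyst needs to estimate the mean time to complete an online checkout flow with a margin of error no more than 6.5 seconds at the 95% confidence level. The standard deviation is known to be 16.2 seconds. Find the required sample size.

For a mean, the margin of error is E = z·σ/√n, so n = (zσ/E)².
At 95% confidence, z = 1.960.
n = (1.960 × 16.2 / 6.5)² = 23.86
Round up: n = 24.

24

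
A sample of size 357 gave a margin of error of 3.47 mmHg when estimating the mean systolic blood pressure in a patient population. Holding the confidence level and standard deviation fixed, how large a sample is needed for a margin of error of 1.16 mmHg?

n = 3195

Margin of error scales as 1/√n, so n₂ = n₁·(E₁/E₂)².
n₂ = 357 × (3.47/1.16)² = 357 × 8.948 = 3194.44
Round up: n₂ = 3195.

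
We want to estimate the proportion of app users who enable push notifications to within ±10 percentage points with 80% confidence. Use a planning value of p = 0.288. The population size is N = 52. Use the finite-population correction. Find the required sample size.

For a proportion with margin E = 0.1 at 80% confidence, z = 1.282.
n = p̂(1−p̂)(z/E)² = 0.288 × 0.712 × (1.282/0.1)² = 33.70 — call this n₀.
Finite-population correction with N = 52: n = n₀ / (1 + (n₀−1)/N) = 33.70 / 1.629 = 20.69
Round up: n = 21.

21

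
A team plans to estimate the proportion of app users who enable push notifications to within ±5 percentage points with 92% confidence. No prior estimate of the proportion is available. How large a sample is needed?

307

For a proportion with margin E = 0.05 at 92% confidence, z = 1.751.
With no prior estimate, use p = 0.5, which maximizes p(1−p) at 0.25.
n = 0.25 × (z/E)² = 0.25 × (1.751/0.05)² = 306.60
Round up: n = 307.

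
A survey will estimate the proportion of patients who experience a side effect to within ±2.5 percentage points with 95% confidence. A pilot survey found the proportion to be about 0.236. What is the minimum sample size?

n = 1109

For a proportion with margin E = 0.025 at 95% confidence, z = 1.960.
n = p̂(1−p̂)(z/E)² = 0.236 × 0.764 × (1.960/0.025)² = 1108.25
Round up: n = 1109.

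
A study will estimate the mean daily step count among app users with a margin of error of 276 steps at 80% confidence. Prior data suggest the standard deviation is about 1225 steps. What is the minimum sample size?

33

For a mean, the margin of error is E = z·σ/√n, so n = (zσ/E)².
At 80% confidence, z = 1.282.
n = (1.282 × 1225 / 276)² = 32.38
Round up: n = 33.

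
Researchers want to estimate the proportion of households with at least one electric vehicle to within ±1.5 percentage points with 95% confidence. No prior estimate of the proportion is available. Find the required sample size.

For a proportion with margin E = 0.015 at 95% confidence, z = 1.960.
With no prior estimate, use p = 0.5, which maximizes p(1−p) at 0.25.
n = 0.25 × (z/E)² = 0.25 × (1.960/0.015)² = 4268.44
Round up: n = 4269.

4269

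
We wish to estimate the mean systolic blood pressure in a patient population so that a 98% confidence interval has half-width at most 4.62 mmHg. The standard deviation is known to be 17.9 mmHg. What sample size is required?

82

For a mean, the margin of error is E = z·σ/√n, so n = (zσ/E)².
At 98% confidence, z = 2.326.
n = (2.326 × 17.9 / 4.62)² = 81.22
Round up: n = 82.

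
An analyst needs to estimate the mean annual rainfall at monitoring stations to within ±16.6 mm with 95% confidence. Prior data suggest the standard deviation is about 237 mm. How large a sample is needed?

784

For a mean, the margin of error is E = z·σ/√n, so n = (zσ/E)².
At 95% confidence, z = 1.960.
n = (1.960 × 237 / 16.6)² = 783.06
Round up: n = 784.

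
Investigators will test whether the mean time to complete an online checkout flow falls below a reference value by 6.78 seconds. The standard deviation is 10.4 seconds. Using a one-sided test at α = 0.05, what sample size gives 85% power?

17

For a one-sample z-test, n = ((z_α + z_β)·σ/δ)².
z_α = 1.645 (one-sided α = 0.05); z_β = 1.036 (power 85% → β = 0.15).
n = (2.681 × 10.4 / 6.78)² = 16.91
Round up: n = 17.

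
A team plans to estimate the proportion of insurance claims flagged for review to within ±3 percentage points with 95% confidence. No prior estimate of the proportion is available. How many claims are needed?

For a proportion with margin E = 0.03 at 95% confidence, z = 1.960.
With no prior estimate, use p = 0.5, which maximizes p(1−p) at 0.25.
n = 0.25 × (z/E)² = 0.25 × (1.960/0.03)² = 1067.11
Round up: n = 1068.

n = 1068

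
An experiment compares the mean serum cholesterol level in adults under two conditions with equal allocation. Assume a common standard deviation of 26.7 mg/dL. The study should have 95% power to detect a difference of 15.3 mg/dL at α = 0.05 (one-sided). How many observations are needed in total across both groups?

132 total

For two equal groups, n per group = 2·((z_α + z_β)·σ/δ)².
z_α = 1.645; z_β = 1.645 (power 95%).
n = 2 × (3.290 × 26.7 / 15.3)² = 2 × 32.96 = 65.92
Round up: n = 66 per group.
Total across both groups: 2 × 66 = 132.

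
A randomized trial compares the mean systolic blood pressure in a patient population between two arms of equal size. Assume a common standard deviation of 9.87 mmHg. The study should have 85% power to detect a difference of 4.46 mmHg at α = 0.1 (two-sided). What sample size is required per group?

For two equal groups, n per group = 2·((z_{α/2} + z_β)·σ/δ)².
z_{α/2} = 1.645; z_β = 1.036 (power 85%).
n = 2 × (2.681 × 9.87 / 4.46)² = 2 × 35.20 = 70.40
Round up: n = 71 per group.

71 per group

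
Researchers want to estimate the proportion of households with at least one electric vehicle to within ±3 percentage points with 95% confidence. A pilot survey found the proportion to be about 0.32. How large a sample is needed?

929

For a proportion with margin E = 0.03 at 95% confidence, z = 1.960.
n = p̂(1−p̂)(z/E)² = 0.32 × 0.68 × (1.960/0.03)² = 928.81
Round up: n = 929.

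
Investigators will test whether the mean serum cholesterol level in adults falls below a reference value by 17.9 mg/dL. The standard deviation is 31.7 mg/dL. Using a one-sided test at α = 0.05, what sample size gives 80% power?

20

For a one-sample z-test, n = ((z_α + z_β)·σ/δ)².
z_α = 1.645 (one-sided α = 0.05); z_β = 0.842 (power 80% → β = 0.2).
n = (2.487 × 31.7 / 17.9)² = 19.40
Round up: n = 20.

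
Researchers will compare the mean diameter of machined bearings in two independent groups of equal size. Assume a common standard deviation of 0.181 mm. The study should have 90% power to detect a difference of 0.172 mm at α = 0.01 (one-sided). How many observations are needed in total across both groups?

For two equal groups, n per group = 2·((z_α + z_β)·σ/δ)².
z_α = 2.326; z_β = 1.282 (power 90%).
n = 2 × (3.608 × 0.181 / 0.172)² = 2 × 14.42 = 28.84
Round up: n = 29 per group.
Total across both groups: 2 × 29 = 58.

58 total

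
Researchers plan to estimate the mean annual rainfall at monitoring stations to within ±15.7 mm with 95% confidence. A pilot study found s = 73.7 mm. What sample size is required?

For a mean, the margin of error is E = z·σ/√n, so n = (zσ/E)².
At 95% confidence, z = 1.960.
n = (1.960 × 73.7 / 15.7)² = 84.65
Round up: n = 85.

85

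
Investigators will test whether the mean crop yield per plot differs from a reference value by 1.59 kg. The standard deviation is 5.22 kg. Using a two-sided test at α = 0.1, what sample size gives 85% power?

For a one-sample z-test, n = ((z_{α/2} + z_β)·σ/δ)².
z_{α/2} = 1.645 (two-sided α = 0.1); z_β = 1.036 (power 85% → β = 0.15).
n = (2.681 × 5.22 / 1.59)² = 77.47
Round up: n = 78.

78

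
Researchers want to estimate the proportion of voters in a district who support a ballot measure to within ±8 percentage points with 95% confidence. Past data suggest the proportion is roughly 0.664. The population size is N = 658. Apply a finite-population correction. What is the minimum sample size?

For a proportion with margin E = 0.08 at 95% confidence, z = 1.960.
n = p̂(1−p̂)(z/E)² = 0.664 × 0.336 × (1.960/0.08)² = 133.92 — call this n₀.
Finite-population correction with N = 658: n = n₀ / (1 + (n₀−1)/N) = 133.92 / 1.202 = 111.41
Round up: n = 112.

112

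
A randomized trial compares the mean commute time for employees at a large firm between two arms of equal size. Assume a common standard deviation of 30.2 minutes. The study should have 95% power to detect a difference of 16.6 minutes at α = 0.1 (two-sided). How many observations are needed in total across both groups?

For two equal groups, n per group = 2·((z_{α/2} + z_β)·σ/δ)².
z_{α/2} = 1.645; z_β = 1.645 (power 95%).
n = 2 × (3.290 × 30.2 / 16.6)² = 2 × 35.83 = 71.66
Round up: n = 72 per group.
Total across both groups: 2 × 72 = 144.

144 total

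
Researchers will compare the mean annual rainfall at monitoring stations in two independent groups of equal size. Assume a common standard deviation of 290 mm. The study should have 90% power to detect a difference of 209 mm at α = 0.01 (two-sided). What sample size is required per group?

For two equal groups, n per group = 2·((z_{α/2} + z_β)·σ/δ)².
z_{α/2} = 2.576; z_β = 1.282 (power 90%).
n = 2 × (3.858 × 290 / 209)² = 2 × 28.66 = 57.32
Round up: n = 58 per group.

58 per group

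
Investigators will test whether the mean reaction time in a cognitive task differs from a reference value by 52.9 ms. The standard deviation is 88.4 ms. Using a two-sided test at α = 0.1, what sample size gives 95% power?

For a one-sample z-test, n = ((z_{α/2} + z_β)·σ/δ)².
z_{α/2} = 1.645 (two-sided α = 0.1); z_β = 1.645 (power 95% → β = 0.05).
n = (3.290 × 88.4 / 52.9)² = 30.23
Round up: n = 31.

n = 31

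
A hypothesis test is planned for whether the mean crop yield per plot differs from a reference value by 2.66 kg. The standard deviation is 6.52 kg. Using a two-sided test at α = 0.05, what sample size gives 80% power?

48

For a one-sample z-test, n = ((z_{α/2} + z_β)·σ/δ)².
z_{α/2} = 1.960 (two-sided α = 0.05); z_β = 0.842 (power 80% → β = 0.2).
n = (2.802 × 6.52 / 2.66)² = 47.17
Round up: n = 48.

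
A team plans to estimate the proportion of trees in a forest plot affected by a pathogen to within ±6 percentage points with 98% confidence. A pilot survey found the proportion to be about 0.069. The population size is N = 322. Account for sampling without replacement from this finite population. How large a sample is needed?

For a proportion with margin E = 0.06 at 98% confidence, z = 2.326.
n = p̂(1−p̂)(z/E)² = 0.069 × 0.931 × (2.326/0.06)² = 96.54 — call this n₀.
Finite-population correction with N = 322: n = n₀ / (1 + (n₀−1)/N) = 96.54 / 1.297 = 74.43
Round up: n = 75.

75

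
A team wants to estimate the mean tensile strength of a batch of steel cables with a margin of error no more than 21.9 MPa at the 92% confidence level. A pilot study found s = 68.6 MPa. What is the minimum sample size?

31

For a mean, the margin of error is E = z·σ/√n, so n = (zσ/E)².
At 92% confidence, z = 1.751.
n = (1.751 × 68.6 / 21.9)² = 30.08
Round up: n = 31.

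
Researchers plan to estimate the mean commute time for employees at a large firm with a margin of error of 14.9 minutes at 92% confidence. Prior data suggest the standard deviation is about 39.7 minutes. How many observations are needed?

For a mean, the margin of error is E = z·σ/√n, so n = (zσ/E)².
At 92% confidence, z = 1.751.
n = (1.751 × 39.7 / 14.9)² = 21.77
Round up: n = 22.

n = 22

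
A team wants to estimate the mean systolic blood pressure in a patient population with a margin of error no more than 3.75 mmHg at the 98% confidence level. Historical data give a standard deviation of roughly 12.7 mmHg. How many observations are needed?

n = 63

For a mean, the margin of error is E = z·σ/√n, so n = (zσ/E)².
At 98% confidence, z = 2.326.
n = (2.326 × 12.7 / 3.75)² = 62.05
Round up: n = 63.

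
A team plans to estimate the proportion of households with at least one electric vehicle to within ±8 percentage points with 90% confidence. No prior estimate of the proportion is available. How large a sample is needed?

For a proportion with margin E = 0.08 at 90% confidence, z = 1.645.
With no prior estimate, use p = 0.5, which maximizes p(1−p) at 0.25.
n = 0.25 × (z/E)² = 0.25 × (1.645/0.08)² = 105.70
Round up: n = 106.

n = 106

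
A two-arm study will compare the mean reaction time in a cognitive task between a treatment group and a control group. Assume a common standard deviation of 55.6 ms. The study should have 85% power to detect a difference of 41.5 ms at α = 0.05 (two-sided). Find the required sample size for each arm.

For two equal groups, n per group = 2·((z_{α/2} + z_β)·σ/δ)².
z_{α/2} = 1.960; z_β = 1.036 (power 85%).
n = 2 × (2.996 × 55.6 / 41.5)² = 2 × 16.11 = 32.22
Round up: n = 33 per group.

33 per group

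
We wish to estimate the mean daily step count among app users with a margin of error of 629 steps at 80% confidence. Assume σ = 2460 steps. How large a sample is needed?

26

For a mean, the margin of error is E = z·σ/√n, so n = (zσ/E)².
At 80% confidence, z = 1.282.
n = (1.282 × 2460 / 629)² = 25.14
Round up: n = 26.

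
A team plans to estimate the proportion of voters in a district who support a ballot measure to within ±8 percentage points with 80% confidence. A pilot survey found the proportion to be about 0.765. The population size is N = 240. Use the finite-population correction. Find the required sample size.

n = 39

For a proportion with margin E = 0.08 at 80% confidence, z = 1.282.
n = p̂(1−p̂)(z/E)² = 0.765 × 0.235 × (1.282/0.08)² = 46.17 — call this n₀.
Finite-population correction with N = 240: n = n₀ / (1 + (n₀−1)/N) = 46.17 / 1.188 = 38.86
Round up: n = 39.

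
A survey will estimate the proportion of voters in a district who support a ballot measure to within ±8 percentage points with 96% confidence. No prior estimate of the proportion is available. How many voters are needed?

n = 165

For a proportion with margin E = 0.08 at 96% confidence, z = 2.054.
With no prior estimate, use p = 0.5, which maximizes p(1−p) at 0.25.
n = 0.25 × (z/E)² = 0.25 × (2.054/0.08)² = 164.80
Round up: n = 165.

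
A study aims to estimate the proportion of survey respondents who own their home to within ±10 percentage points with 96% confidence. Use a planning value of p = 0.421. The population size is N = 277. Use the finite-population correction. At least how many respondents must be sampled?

For a proportion with margin E = 0.1 at 96% confidence, z = 2.054.
n = p̂(1−p̂)(z/E)² = 0.421 × 0.579 × (2.054/0.1)² = 102.84 — call this n₀.
Finite-population correction with N = 277: n = n₀ / (1 + (n₀−1)/N) = 102.84 / 1.368 = 75.18
Round up: n = 76.

76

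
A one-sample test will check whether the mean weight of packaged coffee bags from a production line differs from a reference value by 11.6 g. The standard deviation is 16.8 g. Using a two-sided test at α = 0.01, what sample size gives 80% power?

25

For a one-sample z-test, n = ((z_{α/2} + z_β)·σ/δ)².
z_{α/2} = 2.576 (two-sided α = 0.01); z_β = 0.842 (power 80% → β = 0.2).
n = (3.418 × 16.8 / 11.6)² = 24.50
Round up: n = 25.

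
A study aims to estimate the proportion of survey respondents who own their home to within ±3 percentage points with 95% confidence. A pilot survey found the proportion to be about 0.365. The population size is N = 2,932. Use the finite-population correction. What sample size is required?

For a proportion with margin E = 0.03 at 95% confidence, z = 1.960.
n = p̂(1−p̂)(z/E)² = 0.365 × 0.635 × (1.960/0.03)² = 989.32 — call this n₀.
Finite-population correction with N = 2,932: n = n₀ / (1 + (n₀−1)/N) = 989.32 / 1.337 = 739.96
Round up: n = 740.

740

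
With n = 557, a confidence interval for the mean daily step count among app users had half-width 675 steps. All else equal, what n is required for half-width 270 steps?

Margin of error scales as 1/√n, so n₂ = n₁·(E₁/E₂)².
n₂ = 557 × (675/270)² = 557 × 6.25 = 3481.25
Round up: n₂ = 3482.

3482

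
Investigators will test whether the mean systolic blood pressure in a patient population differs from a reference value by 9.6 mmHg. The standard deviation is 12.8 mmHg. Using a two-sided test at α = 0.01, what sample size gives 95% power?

32

For a one-sample z-test, n = ((z_{α/2} + z_β)·σ/δ)².
z_{α/2} = 2.576 (two-sided α = 0.01); z_β = 1.645 (power 95% → β = 0.05).
n = (4.221 × 12.8 / 9.6)² = 31.67
Round up: n = 32.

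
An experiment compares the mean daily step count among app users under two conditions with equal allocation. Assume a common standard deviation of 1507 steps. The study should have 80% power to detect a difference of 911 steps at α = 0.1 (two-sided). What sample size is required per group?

For two equal groups, n per group = 2·((z_{α/2} + z_β)·σ/δ)².
z_{α/2} = 1.645; z_β = 0.842 (power 80%).
n = 2 × (2.487 × 1507 / 911)² = 2 × 16.93 = 33.86
Round up: n = 34 per group.

34 per group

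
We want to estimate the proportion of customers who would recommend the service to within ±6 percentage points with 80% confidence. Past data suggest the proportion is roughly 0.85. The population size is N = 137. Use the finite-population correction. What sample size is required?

42

For a proportion with margin E = 0.06 at 80% confidence, z = 1.282.
n = p̂(1−p̂)(z/E)² = 0.85 × 0.15 × (1.282/0.06)² = 58.21 — call this n₀.
Finite-population correction with N = 137: n = n₀ / (1 + (n₀−1)/N) = 58.21 / 1.418 = 41.05
Round up: n = 42.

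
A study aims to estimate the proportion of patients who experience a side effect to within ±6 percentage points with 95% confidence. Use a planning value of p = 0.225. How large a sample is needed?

For a proportion with margin E = 0.06 at 95% confidence, z = 1.960.
n = p̂(1−p̂)(z/E)² = 0.225 × 0.775 × (1.960/0.06)² = 186.08
Round up: n = 187.

187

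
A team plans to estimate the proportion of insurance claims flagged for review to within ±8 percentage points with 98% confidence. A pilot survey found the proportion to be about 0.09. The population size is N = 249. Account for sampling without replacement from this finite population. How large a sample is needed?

55

For a proportion with margin E = 0.08 at 98% confidence, z = 2.326.
n = p̂(1−p̂)(z/E)² = 0.09 × 0.91 × (2.326/0.08)² = 69.23 — call this n₀.
Finite-population correction with N = 249: n = n₀ / (1 + (n₀−1)/N) = 69.23 / 1.274 = 54.34
Round up: n = 55.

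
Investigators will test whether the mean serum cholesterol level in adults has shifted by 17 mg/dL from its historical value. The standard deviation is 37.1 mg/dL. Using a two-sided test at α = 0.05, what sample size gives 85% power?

43

For a one-sample z-test, n = ((z_{α/2} + z_β)·σ/δ)².
z_{α/2} = 1.960 (two-sided α = 0.05); z_β = 1.036 (power 85% → β = 0.15).
n = (2.996 × 37.1 / 17)² = 42.75
Round up: n = 43.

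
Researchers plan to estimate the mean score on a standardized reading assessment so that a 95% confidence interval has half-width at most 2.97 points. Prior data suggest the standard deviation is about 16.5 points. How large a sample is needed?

For a mean, the margin of error is E = z·σ/√n, so n = (zσ/E)².
At 95% confidence, z = 1.960.
n = (1.960 × 16.5 / 2.97)² = 118.57
Round up: n = 119.

119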